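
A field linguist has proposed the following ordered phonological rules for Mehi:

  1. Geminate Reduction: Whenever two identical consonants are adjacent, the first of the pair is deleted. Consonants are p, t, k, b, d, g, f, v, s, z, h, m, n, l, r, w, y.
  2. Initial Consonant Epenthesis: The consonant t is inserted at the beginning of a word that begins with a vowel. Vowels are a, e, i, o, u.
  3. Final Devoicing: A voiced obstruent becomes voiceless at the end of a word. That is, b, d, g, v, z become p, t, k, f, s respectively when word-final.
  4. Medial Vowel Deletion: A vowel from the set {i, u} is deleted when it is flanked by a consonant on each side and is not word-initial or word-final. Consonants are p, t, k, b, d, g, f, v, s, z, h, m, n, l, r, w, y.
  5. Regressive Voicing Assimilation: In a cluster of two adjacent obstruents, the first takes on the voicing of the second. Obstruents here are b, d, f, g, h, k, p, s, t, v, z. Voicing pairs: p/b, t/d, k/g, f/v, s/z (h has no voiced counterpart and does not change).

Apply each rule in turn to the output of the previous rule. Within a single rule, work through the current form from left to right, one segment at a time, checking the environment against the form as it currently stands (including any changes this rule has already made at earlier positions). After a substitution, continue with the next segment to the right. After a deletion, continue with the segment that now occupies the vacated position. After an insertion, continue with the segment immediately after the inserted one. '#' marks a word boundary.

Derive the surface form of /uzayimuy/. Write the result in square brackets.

[dzaymy]

1 Geminate Reduction: no change — [uzayimuy]
2 Initial Consonant Epenthesis: [uzayimuy] → [tuzayimuy]
3 Final Devoicing: no change — [tuzayimuy]
4 Medial Vowel Deletion: [tuzayimuy] → [tzaymy]
5 Regressive Voicing Assimilation: [tzaymy] → [dzaymy]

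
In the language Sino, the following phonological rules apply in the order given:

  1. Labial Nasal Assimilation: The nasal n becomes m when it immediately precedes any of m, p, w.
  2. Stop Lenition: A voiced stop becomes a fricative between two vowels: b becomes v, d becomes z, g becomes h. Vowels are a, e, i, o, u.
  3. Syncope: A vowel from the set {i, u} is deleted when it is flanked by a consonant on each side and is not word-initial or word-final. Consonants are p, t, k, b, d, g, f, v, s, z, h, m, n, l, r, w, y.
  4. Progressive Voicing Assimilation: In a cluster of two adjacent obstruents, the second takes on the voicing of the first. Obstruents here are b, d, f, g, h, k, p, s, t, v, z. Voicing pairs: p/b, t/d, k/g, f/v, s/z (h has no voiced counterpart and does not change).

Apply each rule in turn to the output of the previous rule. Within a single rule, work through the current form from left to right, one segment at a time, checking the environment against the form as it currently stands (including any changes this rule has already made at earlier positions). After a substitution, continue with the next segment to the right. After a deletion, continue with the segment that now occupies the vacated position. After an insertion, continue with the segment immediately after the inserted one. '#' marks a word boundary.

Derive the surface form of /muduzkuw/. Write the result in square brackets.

1 Labial Nasal Assimilation: no change — [muduzkuw]
2 Stop Lenition: [muduzkuw] → [muzuzkuw]
3 Syncope: [muzuzkuw] → [mzzkw]
4 Progressive Voicing Assimilation: [mzzkw] → [mzzgw]

[mzzgw]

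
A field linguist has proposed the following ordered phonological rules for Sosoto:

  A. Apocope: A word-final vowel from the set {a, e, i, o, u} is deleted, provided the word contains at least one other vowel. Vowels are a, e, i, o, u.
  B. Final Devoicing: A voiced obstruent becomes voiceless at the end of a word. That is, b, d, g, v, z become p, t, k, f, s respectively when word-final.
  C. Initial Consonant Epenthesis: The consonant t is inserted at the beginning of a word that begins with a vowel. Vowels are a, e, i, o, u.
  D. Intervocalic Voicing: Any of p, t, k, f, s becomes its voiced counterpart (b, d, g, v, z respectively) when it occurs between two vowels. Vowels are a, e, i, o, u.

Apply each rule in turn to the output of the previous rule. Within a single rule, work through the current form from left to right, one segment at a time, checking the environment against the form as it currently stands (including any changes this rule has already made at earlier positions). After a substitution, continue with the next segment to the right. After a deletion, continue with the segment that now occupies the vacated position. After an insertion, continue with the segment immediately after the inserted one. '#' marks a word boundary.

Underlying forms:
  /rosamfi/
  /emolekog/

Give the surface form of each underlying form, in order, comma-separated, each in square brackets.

/rosamfi/:
  A Apocope: [rosamfi] → [rosamf]
  B Final Devoicing: no change — [rosamf]
  C Initial Consonant Epenthesis: no change — [rosamf]
  D Intervocalic Voicing: [rosamf] → [rozamf]
/emolekog/:
  A Apocope: no change — [emolekog]
  B Final Devoicing: [emolekog] → [emolekok]
  C Initial Consonant Epenthesis: [emolekok] → [temolekok]
  D Intervocalic Voicing: [temolekok] → [temolegok]

[rozamf], [temolegok]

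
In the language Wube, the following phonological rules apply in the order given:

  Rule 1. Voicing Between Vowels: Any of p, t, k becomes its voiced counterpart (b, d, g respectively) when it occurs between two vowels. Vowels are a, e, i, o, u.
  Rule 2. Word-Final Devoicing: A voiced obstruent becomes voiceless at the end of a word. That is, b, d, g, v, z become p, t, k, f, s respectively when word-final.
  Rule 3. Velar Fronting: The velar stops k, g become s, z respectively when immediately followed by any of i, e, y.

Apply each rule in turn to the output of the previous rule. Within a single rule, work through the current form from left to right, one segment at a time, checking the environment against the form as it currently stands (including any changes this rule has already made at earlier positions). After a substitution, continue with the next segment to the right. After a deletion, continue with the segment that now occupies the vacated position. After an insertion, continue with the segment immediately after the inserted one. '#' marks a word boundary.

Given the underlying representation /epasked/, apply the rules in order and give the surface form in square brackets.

Rule 1 Voicing Between Vowels: [epasked] → [ebasked]
Rule 2 Word-Final Devoicing: [ebasked] → [ebasket]
Rule 3 Velar Fronting: [ebasket] → [ebasset]

[ebasset]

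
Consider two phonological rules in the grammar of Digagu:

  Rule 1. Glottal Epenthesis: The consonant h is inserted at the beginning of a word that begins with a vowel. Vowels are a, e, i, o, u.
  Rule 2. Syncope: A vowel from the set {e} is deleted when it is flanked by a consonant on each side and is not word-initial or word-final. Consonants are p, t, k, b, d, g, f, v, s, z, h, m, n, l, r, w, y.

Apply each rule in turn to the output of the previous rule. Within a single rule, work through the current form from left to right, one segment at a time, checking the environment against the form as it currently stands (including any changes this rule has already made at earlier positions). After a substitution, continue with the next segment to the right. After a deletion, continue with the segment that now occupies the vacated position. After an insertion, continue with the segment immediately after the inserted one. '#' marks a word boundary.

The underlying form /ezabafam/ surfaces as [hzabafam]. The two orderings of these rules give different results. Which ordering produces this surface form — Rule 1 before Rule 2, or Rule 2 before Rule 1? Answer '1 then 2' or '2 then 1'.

Order 1 then 2:
  1 Glottal Epenthesis: [ezabafam] → [hezabafam]
  2 Syncope: [hezabafam] → [hzabafam]
  result: [hzabafam]
Order 2 then 1:
  2 Syncope: no change — [ezabafam]
  1 Glottal Epenthesis: [ezabafam] → [hezabafam]
  result: [hezabafam]

1 then 2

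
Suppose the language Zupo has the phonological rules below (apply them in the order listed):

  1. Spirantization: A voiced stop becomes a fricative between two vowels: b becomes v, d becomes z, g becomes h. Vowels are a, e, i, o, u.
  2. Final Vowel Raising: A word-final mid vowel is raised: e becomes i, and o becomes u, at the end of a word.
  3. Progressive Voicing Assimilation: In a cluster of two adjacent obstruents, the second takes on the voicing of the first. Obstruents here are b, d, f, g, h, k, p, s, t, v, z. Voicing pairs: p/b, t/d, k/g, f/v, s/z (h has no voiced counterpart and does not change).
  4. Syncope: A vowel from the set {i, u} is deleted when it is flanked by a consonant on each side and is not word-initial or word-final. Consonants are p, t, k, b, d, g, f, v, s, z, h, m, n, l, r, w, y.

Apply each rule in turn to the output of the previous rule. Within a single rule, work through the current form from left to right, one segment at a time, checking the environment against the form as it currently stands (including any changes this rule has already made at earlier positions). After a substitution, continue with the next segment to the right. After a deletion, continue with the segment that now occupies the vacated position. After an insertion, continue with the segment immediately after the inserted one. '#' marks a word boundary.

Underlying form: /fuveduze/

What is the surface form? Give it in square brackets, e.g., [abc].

[fvezzi]

1 Spirantization: [fuveduze] → [fuvezuze]
2 Final Vowel Raising: [fuvezuze] → [fuvezuzi]
3 Progressive Voicing Assimilation: no change — [fuvezuzi]
4 Syncope: [fuvezuzi] → [fvezzi]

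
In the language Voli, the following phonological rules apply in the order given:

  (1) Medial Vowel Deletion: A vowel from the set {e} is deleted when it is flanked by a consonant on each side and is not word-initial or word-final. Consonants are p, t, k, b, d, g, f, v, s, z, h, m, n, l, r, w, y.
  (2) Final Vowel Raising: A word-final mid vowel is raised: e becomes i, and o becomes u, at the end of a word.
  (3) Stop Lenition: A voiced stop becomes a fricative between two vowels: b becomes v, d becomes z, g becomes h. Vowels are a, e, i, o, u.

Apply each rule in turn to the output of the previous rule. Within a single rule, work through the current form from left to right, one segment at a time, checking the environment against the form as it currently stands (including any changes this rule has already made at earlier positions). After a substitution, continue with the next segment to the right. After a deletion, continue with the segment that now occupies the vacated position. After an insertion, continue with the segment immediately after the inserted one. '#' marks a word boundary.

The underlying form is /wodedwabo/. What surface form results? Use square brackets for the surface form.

[woddwavu]

(1) Medial Vowel Deletion: [wodedwabo] → [woddwabo]
(2) Final Vowel Raising: [woddwabo] → [woddwabu]
(3) Stop Lenition: [woddwabu] → [woddwavu]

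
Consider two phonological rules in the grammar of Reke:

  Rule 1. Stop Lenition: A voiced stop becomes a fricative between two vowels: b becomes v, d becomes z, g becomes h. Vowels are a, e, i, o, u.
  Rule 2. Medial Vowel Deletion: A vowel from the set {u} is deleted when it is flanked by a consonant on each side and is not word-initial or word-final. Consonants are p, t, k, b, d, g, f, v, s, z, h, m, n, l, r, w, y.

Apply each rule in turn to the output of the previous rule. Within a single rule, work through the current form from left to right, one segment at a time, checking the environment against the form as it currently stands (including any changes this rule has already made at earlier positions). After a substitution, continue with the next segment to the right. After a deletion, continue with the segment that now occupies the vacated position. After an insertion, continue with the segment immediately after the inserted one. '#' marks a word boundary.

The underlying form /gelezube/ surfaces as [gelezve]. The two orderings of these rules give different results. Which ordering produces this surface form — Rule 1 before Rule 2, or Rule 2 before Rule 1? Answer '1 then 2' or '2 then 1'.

1 then 2

Order 1 then 2:
  1 Stop Lenition: [gelezube] → [gelezuve]
  2 Medial Vowel Deletion: [gelezuve] → [gelezve]
  result: [gelezve]
Order 2 then 1:
  2 Medial Vowel Deletion: [gelezube] → [gelezbe]
  1 Stop Lenition: no change — [gelezbe]
  result: [gelezbe]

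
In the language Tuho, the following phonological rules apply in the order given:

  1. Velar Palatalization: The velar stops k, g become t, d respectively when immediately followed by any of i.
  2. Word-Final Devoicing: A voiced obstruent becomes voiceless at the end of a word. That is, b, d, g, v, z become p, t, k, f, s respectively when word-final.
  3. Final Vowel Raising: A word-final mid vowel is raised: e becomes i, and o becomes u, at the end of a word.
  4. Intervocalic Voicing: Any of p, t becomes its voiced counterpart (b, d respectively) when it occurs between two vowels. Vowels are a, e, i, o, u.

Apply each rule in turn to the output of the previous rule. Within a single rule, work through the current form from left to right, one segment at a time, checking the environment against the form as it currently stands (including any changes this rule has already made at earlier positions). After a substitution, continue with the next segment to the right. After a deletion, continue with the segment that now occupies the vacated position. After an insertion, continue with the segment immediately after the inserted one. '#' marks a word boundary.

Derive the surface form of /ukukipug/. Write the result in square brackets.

1 Velar Palatalization: [ukukipug] → [ukutipug]
2 Word-Final Devoicing: [ukutipug] → [ukutipuk]
3 Final Vowel Raising: no change — [ukutipuk]
4 Intervocalic Voicing: [ukutipuk] → [ukudibuk]

[ukudibuk]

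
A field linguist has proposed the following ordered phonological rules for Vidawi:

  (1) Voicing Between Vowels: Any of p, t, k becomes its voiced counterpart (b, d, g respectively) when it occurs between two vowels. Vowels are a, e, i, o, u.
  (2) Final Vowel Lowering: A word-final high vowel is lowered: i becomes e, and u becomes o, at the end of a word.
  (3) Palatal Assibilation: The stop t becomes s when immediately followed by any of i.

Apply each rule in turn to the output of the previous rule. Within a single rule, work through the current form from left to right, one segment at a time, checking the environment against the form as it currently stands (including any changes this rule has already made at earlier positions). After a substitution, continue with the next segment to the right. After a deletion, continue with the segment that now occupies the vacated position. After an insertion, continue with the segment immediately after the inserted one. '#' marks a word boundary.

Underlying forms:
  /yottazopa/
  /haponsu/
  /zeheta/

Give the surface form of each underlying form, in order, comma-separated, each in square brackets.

[yottazoba], [habonso], [zeheda]

/yottazopa/:
  (1) Voicing Between Vowels: [yottazopa] → [yottazoba]
  (2) Final Vowel Lowering: no change — [yottazoba]
  (3) Palatal Assibilation: no change — [yottazoba]
/haponsu/:
  (1) Voicing Between Vowels: [haponsu] → [habonsu]
  (2) Final Vowel Lowering: [habonsu] → [habonso]
  (3) Palatal Assibilation: no change — [habonso]
/zeheta/:
  (1) Voicing Between Vowels: [zeheta] → [zeheda]
  (2) Final Vowel Lowering: no change — [zeheda]
  (3) Palatal Assibilation: no change — [zeheda]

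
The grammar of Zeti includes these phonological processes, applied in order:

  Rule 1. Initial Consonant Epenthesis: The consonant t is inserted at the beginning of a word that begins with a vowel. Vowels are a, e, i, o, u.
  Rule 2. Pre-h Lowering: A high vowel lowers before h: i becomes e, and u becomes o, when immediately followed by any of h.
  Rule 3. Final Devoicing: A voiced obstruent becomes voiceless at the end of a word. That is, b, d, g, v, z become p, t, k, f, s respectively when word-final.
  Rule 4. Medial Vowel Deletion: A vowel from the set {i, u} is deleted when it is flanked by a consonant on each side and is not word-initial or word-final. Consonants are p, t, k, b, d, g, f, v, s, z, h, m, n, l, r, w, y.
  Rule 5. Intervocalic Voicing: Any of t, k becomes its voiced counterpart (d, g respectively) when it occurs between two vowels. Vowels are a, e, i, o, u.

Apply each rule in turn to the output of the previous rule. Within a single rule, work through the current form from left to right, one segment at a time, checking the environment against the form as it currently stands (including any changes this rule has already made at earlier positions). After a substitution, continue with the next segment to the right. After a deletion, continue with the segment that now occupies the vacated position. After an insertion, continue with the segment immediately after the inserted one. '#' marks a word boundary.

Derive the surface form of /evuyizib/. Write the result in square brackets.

[tevyzp]

Rule 1 Initial Consonant Epenthesis: [evuyizib] → [tevuyizib]
Rule 2 Pre-h Lowering: no change — [tevuyizib]
Rule 3 Final Devoicing: [tevuyizib] → [tevuyizip]
Rule 4 Medial Vowel Deletion: [tevuyizip] → [tevyzp]
Rule 5 Intervocalic Voicing: no change — [tevyzp]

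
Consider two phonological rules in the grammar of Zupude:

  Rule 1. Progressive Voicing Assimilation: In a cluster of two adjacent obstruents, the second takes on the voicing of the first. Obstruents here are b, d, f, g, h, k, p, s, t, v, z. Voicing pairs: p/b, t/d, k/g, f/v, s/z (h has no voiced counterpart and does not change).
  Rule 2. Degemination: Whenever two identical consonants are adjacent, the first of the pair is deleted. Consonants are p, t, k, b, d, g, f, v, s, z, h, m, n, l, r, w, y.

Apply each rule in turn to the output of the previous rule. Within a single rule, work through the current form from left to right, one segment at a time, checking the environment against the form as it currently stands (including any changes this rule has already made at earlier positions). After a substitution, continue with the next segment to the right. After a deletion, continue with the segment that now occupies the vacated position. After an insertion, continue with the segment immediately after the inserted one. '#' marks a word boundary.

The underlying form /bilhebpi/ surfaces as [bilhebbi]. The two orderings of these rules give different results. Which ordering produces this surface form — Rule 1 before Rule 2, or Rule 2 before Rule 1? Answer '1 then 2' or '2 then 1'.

Order 1 then 2:
  1 Progressive Voicing Assimilation: [bilhebpi] → [bilhebbi]
  2 Degemination: [bilhebbi] → [bilhebi]
  result: [bilhebi]
Order 2 then 1:
  2 Degemination: no change — [bilhebpi]
  1 Progressive Voicing Assimilation: [bilhebpi] → [bilhebbi]
  result: [bilhebbi]

2 then 1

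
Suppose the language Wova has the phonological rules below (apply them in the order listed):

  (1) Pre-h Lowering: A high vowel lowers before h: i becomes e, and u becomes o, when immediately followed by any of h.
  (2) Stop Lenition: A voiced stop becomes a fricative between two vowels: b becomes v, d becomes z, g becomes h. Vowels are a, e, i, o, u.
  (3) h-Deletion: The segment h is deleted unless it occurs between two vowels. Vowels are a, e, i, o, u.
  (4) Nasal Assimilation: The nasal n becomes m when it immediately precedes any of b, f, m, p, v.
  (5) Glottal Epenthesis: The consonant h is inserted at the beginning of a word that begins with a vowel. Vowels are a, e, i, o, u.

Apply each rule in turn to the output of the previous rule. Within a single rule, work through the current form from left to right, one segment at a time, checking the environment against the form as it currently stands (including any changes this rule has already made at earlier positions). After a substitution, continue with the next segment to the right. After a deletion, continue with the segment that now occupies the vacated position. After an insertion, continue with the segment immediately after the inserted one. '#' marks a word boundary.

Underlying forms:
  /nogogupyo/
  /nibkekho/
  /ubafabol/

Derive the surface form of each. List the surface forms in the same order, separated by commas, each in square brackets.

[nohohupyo], [nibkeko], [huvafavol]

/nogogupyo/:
  (1) Pre-h Lowering: no change — [nogogupyo]
  (2) Stop Lenition: [nogogupyo] → [nohohupyo]
  (3) h-Deletion: no change — [nohohupyo]
  (4) Nasal Assimilation: no change — [nohohupyo]
  (5) Glottal Epenthesis: no change — [nohohupyo]
/nibkekho/:
  (1) Pre-h Lowering: no change — [nibkekho]
  (2) Stop Lenition: no change — [nibkekho]
  (3) h-Deletion: [nibkekho] → [nibkeko]
  (4) Nasal Assimilation: no change — [nibkeko]
  (5) Glottal Epenthesis: no change — [nibkeko]
/ubafabol/:
  (1) Pre-h Lowering: no change — [ubafabol]
  (2) Stop Lenition: [ubafabol] → [uvafavol]
  (3) h-Deletion: no change — [uvafavol]
  (4) Nasal Assimilation: no change — [uvafavol]
  (5) Glottal Epenthesis: [uvafavol] → [huvafavol]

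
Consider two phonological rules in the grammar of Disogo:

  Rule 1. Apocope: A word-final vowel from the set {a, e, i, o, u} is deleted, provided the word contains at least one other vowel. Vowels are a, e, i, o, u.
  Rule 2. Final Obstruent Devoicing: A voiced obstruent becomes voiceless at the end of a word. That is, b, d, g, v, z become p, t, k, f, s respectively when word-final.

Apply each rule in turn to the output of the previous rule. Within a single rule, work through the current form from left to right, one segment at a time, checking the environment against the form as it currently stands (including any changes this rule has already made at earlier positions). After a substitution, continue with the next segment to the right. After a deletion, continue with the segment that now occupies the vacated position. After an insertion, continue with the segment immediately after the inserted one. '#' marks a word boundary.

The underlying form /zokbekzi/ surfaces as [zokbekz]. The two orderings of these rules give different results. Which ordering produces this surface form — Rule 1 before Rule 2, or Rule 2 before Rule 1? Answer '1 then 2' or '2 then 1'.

2 then 1

Order 1 then 2:
  1 Apocope: [zokbekzi] → [zokbekz]
  2 Final Obstruent Devoicing: [zokbekz] → [zokbeks]
  result: [zokbeks]
Order 2 then 1:
  2 Final Obstruent Devoicing: no change — [zokbekzi]
  1 Apocope: [zokbekzi] → [zokbekz]
  result: [zokbekz]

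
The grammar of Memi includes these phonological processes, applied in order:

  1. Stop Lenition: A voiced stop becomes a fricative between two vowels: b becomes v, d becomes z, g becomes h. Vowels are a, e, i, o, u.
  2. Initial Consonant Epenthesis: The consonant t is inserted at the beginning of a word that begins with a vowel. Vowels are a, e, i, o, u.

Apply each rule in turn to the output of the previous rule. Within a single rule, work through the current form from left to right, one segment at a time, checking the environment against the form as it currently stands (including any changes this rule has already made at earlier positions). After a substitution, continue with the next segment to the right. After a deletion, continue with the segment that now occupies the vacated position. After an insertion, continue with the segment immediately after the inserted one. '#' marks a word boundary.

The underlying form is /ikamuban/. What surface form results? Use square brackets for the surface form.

1 Stop Lenition: [ikamuban] → [ikamuvan]
2 Initial Consonant Epenthesis: [ikamuvan] → [tikamuvan]

[tikamuvan]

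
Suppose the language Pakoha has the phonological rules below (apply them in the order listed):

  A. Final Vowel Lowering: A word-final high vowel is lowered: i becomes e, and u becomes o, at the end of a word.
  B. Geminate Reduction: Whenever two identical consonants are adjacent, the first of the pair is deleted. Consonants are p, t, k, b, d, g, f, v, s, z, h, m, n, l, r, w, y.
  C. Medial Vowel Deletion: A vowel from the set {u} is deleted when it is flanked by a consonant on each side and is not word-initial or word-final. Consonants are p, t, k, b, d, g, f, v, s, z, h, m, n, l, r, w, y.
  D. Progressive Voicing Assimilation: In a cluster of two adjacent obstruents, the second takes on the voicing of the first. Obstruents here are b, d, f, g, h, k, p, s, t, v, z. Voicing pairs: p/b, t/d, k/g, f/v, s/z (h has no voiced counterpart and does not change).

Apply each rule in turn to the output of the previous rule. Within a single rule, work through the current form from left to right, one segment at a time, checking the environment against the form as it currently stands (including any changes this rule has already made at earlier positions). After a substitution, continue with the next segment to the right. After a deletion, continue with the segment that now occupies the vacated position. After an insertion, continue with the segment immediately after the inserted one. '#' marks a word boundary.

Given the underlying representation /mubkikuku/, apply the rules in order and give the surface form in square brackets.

[mbgikko]

A Final Vowel Lowering: [mubkikuku] → [mubkikuko]
B Geminate Reduction: no change — [mubkikuko]
C Medial Vowel Deletion: [mubkikuko] → [mbkikko]
D Progressive Voicing Assimilation: [mbkikko] → [mbgikko]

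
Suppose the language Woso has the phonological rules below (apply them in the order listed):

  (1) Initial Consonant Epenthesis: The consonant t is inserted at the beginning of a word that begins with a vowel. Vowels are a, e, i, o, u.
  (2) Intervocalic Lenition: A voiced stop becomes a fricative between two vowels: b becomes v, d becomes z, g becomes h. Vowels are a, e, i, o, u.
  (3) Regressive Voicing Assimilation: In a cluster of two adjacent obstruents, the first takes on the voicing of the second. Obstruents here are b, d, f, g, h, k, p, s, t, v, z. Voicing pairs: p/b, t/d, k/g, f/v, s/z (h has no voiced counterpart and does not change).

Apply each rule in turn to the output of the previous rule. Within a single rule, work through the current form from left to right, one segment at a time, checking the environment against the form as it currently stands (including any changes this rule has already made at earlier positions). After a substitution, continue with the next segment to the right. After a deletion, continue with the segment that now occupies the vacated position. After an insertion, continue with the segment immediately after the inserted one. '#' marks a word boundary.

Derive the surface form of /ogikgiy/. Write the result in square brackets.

[tohiggiy]

(1) Initial Consonant Epenthesis: [ogikgiy] → [togikgiy]
(2) Intervocalic Lenition: [togikgiy] → [tohikgiy]
(3) Regressive Voicing Assimilation: [tohikgiy] → [tohiggiy]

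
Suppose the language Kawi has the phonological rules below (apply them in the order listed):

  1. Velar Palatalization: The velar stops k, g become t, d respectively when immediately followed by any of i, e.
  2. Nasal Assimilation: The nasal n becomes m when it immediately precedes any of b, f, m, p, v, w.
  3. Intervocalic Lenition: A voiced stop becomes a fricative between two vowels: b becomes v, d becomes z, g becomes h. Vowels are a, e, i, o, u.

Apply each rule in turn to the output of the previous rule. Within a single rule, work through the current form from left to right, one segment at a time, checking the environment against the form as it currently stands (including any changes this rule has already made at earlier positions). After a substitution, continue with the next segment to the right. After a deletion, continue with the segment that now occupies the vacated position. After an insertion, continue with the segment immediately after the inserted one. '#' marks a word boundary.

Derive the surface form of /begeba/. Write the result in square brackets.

[bezeva]

1 Velar Palatalization: [begeba] → [bedeba]
2 Nasal Assimilation: no change — [bedeba]
3 Intervocalic Lenition: [bedeba] → [bezeva]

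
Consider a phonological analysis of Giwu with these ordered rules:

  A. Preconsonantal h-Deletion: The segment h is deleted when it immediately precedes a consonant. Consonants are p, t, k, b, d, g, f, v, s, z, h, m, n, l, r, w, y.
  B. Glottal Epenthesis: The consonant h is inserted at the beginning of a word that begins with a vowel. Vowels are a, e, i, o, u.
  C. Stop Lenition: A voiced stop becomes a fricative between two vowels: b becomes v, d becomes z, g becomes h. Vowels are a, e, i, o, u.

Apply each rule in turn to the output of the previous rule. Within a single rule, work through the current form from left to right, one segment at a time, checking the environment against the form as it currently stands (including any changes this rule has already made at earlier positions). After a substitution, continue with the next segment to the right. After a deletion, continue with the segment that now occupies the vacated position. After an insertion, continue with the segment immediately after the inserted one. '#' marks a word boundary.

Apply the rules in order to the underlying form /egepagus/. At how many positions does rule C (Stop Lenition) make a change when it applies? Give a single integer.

2

A Preconsonantal h-Deletion: no change — [egepagus]
B Glottal Epenthesis: [egepagus] → [hegepagus]
C Stop Lenition: [hegepagus] → [hehepahus]
Rule C changed 2 position(s).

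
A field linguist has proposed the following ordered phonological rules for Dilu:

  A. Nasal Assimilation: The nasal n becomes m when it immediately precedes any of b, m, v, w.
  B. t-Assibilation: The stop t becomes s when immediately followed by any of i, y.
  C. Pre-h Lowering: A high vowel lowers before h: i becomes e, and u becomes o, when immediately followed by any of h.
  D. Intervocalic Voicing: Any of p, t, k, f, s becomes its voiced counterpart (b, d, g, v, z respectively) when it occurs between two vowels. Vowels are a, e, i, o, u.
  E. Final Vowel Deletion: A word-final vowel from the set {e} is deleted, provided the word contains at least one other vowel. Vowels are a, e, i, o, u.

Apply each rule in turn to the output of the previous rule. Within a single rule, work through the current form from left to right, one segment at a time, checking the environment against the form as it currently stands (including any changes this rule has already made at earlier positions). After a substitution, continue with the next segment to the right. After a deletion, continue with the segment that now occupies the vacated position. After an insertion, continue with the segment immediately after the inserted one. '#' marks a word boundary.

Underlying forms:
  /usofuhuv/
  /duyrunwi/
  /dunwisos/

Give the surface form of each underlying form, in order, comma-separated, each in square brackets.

/usofuhuv/:
  A Nasal Assimilation: no change — [usofuhuv]
  B t-Assibilation: no change — [usofuhuv]
  C Pre-h Lowering: [usofuhuv] → [usofohuv]
  D Intervocalic Voicing: [usofohuv] → [uzovohuv]
  E Final Vowel Deletion: no change — [uzovohuv]
/duyrunwi/:
  A Nasal Assimilation: [duyrunwi] → [duyrumwi]
  B t-Assibilation: no change — [duyrumwi]
  C Pre-h Lowering: no change — [duyrumwi]
  D Intervocalic Voicing: no change — [duyrumwi]
  E Final Vowel Deletion: no change — [duyrumwi]
/dunwisos/:
  A Nasal Assimilation: [dunwisos] → [dumwisos]
  B t-Assibilation: no change — [dumwisos]
  C Pre-h Lowering: no change — [dumwisos]
  D Intervocalic Voicing: [dumwisos] → [dumwizos]
  E Final Vowel Deletion: no change — [dumwizos]

[uzovohuv], [duyrumwi], [dumwizos]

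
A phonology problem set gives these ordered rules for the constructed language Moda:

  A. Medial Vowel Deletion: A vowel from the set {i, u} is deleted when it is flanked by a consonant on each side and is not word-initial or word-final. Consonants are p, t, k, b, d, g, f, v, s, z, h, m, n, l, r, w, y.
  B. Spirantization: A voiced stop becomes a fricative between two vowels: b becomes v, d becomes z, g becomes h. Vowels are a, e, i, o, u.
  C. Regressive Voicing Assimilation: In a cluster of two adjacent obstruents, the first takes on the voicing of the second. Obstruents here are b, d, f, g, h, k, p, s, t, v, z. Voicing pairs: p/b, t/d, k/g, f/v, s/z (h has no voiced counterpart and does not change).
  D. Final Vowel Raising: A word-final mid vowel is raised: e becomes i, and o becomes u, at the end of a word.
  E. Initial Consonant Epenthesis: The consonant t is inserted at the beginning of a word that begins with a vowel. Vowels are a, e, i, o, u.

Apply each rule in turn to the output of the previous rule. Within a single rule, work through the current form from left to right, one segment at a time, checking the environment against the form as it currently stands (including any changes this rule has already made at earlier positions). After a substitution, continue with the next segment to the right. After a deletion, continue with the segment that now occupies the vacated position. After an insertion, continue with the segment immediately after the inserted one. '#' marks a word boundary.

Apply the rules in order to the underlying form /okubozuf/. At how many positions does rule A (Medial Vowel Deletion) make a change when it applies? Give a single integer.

2

A Medial Vowel Deletion: [okubozuf] → [okbozf]
B Spirantization: no change — [okbozf]
C Regressive Voicing Assimilation: [okbozf] → [ogbosf]
D Final Vowel Raising: no change — [ogbosf]
E Initial Consonant Epenthesis: [ogbosf] → [togbosf]
Rule A changed 2 position(s).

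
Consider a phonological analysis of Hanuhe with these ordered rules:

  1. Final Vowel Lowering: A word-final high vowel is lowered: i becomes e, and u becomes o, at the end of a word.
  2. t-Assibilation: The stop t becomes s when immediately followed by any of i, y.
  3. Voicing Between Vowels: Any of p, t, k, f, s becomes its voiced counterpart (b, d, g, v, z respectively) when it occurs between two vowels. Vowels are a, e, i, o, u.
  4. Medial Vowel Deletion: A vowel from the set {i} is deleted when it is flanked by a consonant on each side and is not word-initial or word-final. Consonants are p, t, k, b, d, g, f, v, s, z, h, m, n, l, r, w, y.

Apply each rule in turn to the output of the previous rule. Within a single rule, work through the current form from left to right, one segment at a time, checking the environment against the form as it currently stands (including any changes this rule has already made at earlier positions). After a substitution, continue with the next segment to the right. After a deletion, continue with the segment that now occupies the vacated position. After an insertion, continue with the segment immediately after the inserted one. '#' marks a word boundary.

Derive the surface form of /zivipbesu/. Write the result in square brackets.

[zvpbezo]

1 Final Vowel Lowering: [zivipbesu] → [zivipbeso]
2 t-Assibilation: no change — [zivipbeso]
3 Voicing Between Vowels: [zivipbeso] → [zivipbezo]
4 Medial Vowel Deletion: [zivipbezo] → [zvpbezo]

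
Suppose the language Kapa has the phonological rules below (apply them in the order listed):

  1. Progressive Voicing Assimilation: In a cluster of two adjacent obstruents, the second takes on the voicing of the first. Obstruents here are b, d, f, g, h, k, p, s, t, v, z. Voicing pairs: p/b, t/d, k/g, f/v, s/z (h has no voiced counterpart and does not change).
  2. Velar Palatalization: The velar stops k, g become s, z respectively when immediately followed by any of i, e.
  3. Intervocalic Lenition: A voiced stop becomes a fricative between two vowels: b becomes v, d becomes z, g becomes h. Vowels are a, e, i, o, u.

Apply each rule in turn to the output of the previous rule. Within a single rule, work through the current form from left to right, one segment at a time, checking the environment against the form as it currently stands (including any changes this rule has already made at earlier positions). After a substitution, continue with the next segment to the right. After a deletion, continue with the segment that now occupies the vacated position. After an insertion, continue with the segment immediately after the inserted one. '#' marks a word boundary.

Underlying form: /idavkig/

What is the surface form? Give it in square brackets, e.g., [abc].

1 Progressive Voicing Assimilation: [idavkig] → [idavgig]
2 Velar Palatalization: [idavgig] → [idavzig]
3 Intervocalic Lenition: [idavzig] → [izavzig]

[izavzig]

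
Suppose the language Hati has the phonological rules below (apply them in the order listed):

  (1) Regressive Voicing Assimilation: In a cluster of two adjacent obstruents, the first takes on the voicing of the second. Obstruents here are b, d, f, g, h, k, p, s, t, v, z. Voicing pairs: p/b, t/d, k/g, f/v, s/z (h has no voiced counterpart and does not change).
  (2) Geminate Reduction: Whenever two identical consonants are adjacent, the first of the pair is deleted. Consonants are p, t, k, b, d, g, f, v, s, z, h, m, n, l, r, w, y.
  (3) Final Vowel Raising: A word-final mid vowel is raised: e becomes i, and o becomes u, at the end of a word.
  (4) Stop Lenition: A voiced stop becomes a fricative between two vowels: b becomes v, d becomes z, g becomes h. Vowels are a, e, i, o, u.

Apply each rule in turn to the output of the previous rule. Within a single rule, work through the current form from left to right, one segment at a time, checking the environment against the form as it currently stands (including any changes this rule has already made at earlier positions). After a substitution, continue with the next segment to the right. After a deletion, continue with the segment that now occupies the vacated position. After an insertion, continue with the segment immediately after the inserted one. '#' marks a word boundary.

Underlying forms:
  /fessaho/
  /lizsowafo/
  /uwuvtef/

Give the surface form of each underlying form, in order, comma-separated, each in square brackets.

[fesahu], [lisowafu], [uwuftef]

/fessaho/:
  (1) Regressive Voicing Assimilation: no change — [fessaho]
  (2) Geminate Reduction: [fessaho] → [fesaho]
  (3) Final Vowel Raising: [fesaho] → [fesahu]
  (4) Stop Lenition: no change — [fesahu]
/lizsowafo/:
  (1) Regressive Voicing Assimilation: [lizsowafo] → [lissowafo]
  (2) Geminate Reduction: [lissowafo] → [lisowafo]
  (3) Final Vowel Raising: [lisowafo] → [lisowafu]
  (4) Stop Lenition: no change — [lisowafu]
/uwuvtef/:
  (1) Regressive Voicing Assimilation: [uwuvtef] → [uwuftef]
  (2) Geminate Reduction: no change — [uwuftef]
  (3) Final Vowel Raising: no change — [uwuftef]
  (4) Stop Lenition: no change — [uwuftef]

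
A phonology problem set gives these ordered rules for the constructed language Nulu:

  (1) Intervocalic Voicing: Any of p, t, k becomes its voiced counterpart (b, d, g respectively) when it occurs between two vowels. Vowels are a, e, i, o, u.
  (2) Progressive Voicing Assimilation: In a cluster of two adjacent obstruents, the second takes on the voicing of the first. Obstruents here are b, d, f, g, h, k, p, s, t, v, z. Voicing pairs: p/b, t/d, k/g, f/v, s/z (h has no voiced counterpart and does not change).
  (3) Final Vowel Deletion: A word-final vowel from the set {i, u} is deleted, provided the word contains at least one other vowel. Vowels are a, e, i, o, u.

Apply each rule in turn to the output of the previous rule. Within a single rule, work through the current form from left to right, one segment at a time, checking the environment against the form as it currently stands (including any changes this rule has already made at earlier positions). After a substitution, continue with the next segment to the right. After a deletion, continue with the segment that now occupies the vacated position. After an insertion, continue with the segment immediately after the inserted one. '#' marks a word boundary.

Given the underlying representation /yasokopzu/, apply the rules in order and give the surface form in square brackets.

(1) Intervocalic Voicing: [yasokopzu] → [yasogopzu]
(2) Progressive Voicing Assimilation: [yasogopzu] → [yasogopsu]
(3) Final Vowel Deletion: [yasogopsu] → [yasogops]

[yasogops]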